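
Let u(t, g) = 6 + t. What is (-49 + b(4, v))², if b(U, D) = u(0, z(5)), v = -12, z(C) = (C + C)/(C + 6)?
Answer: 1849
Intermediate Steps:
z(C) = 2*C/(6 + C) (z(C) = (2*C)/(6 + C) = 2*C/(6 + C))
b(U, D) = 6 (b(U, D) = 6 + 0 = 6)
(-49 + b(4, v))² = (-49 + 6)² = (-43)² = 1849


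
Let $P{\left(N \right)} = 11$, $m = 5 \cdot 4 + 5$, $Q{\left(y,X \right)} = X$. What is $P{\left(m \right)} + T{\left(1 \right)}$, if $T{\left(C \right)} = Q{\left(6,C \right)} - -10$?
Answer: $22$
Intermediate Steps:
$T{\left(C \right)} = 10 + C$ ($T{\left(C \right)} = C - -10 = C + 10 = 10 + C$)
$m = 25$ ($m = 20 + 5 = 25$)
$P{\left(m \right)} + T{\left(1 \right)} = 11 + \left(10 + 1\right) = 11 + 11 = 22$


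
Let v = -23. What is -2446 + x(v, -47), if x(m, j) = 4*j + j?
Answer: -2681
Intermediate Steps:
x(m, j) = 5*j
-2446 + x(v, -47) = -2446 + 5*(-47) = -2446 - 235 = -2681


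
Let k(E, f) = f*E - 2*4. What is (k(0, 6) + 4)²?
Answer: 16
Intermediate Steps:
k(E, f) = -8 + E*f (k(E, f) = E*f - 8 = -8 + E*f)
(k(0, 6) + 4)² = ((-8 + 0*6) + 4)² = ((-8 + 0) + 4)² = (-8 + 4)² = (-4)² = 16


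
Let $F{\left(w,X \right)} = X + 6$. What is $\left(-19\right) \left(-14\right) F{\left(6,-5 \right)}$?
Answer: $266$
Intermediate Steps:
$F{\left(w,X \right)} = 6 + X$
$\left(-19\right) \left(-14\right) F{\left(6,-5 \right)} = \left(-19\right) \left(-14\right) \left(6 - 5\right) = 266 \cdot 1 = 266$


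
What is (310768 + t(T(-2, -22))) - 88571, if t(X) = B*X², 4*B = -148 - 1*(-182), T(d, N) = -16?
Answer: 224373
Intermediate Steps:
B = 17/2 (B = (-148 - 1*(-182))/4 = (-148 + 182)/4 = (¼)*34 = 17/2 ≈ 8.5000)
t(X) = 17*X²/2
(310768 + t(T(-2, -22))) - 88571 = (310768 + (17/2)*(-16)²) - 88571 = (310768 + (17/2)*256) - 88571 = (310768 + 2176) - 88571 = 312944 - 88571 = 224373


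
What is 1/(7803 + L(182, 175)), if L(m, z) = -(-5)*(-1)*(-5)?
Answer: 1/7828 ≈ 0.00012775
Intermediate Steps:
L(m, z) = 25 (L(m, z) = -5*1*(-5) = -5*(-5) = 25)
1/(7803 + L(182, 175)) = 1/(7803 + 25) = 1/7828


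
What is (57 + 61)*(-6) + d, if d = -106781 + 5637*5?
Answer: -79304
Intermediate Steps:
d = -78596 (d = -106781 + 28185 = -78596)
(57 + 61)*(-6) + d = (57 + 61)*(-6) - 78596 = 118*(-6) - 78596 = -708 - 78596 = -79304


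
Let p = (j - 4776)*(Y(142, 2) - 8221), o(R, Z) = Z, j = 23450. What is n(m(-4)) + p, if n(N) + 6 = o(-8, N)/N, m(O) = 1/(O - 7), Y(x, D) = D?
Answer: -153481611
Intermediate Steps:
m(O) = 1/(-7 + O)
n(N) = -5 (n(N) = -6 + N/N = -6 + 1 = -5)
p = -153481606 (p = (23450 - 4776)*(2 - 8221) = 18674*(-8219) = -153481606)
n(m(-4)) + p = -5 - 153481606 = -153481611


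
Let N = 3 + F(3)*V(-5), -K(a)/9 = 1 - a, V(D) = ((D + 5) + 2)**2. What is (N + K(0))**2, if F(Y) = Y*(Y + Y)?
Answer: 4356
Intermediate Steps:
F(Y) = 2*Y**2 (F(Y) = Y*(2*Y) = 2*Y**2)
V(D) = (7 + D)**2 (V(D) = ((5 + D) + 2)**2 = (7 + D)**2)
K(a) = -9 + 9*a (K(a) = -9*(1 - a) = -9 + 9*a)
N = 75 (N = 3 + (2*3**2)*(7 - 5)**2 = 3 + (2*9)*2**2 = 3 + 18*4 = 3 + 72 = 75)
(N + K(0))**2 = (75 + (-9 + 9*0))**2 = (75 + (-9 + 0))**2 = (75 - 9)**2 = 66**2 = 4356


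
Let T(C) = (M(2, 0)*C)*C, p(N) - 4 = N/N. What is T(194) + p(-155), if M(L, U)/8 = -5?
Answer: -1505435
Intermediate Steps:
M(L, U) = -40 (M(L, U) = 8*(-5) = -40)
p(N) = 5 (p(N) = 4 + N/N = 4 + 1 = 5)
T(C) = -40*C² (T(C) = (-40*C)*C = -40*C²)
T(194) + p(-155) = -40*194² + 5 = -40*37636 + 5 = -1505440 + 5 = -1505435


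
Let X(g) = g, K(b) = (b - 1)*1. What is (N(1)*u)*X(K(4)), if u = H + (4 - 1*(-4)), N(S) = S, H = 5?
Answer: 39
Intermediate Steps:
K(b) = -1 + b (K(b) = (-1 + b)*1 = -1 + b)
u = 13 (u = 5 + (4 - 1*(-4)) = 5 + (4 + 4) = 5 + 8 = 13)
(N(1)*u)*X(K(4)) = (1*13)*(-1 + 4) = 13*3 = 39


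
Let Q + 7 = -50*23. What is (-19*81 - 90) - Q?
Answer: -472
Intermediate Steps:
Q = -1157 (Q = -7 - 50*23 = -7 - 1150 = -1157)
(-19*81 - 90) - Q = (-19*81 - 90) - 1*(-1157) = (-1539 - 90) + 1157 = -1629 + 1157 = -472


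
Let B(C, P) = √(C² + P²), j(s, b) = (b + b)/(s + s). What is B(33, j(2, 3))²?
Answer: 4365/4 ≈ 1091.3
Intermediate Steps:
j(s, b) = b/s (j(s, b) = (2*b)/((2*s)) = (2*b)*(1/(2*s)) = b/s)
B(33, j(2, 3))² = (√(33² + (3/2)²))² = (√(1089 + (3*(½))²))² = (√(1089 + (3/2)²))² = (√(1089 + 9/4))² = (√(4365/4))² = (3*√485/2)² = 4365/4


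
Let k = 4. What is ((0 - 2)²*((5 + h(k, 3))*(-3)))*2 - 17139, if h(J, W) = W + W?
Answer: -17403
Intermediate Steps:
h(J, W) = 2*W
((0 - 2)²*((5 + h(k, 3))*(-3)))*2 - 17139 = ((0 - 2)²*((5 + 2*3)*(-3)))*2 - 17139 = ((-2)²*((5 + 6)*(-3)))*2 - 17139 = (4*(11*(-3)))*2 - 17139 = (4*(-33))*2 - 17139 = -132*2 - 17139 = -264 - 17139 = -17403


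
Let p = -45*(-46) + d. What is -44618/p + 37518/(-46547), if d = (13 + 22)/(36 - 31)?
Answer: -2154758932/96678119 ≈ -22.288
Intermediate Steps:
d = 7 (d = 35/5 = 35*(⅕) = 7)
p = 2077 (p = -45*(-46) + 7 = 2070 + 7 = 2077)
-44618/p + 37518/(-46547) = -44618/2077 + 37518/(-46547) = -44618*1/2077 + 37518*(-1/46547) = -44618/2077 - 37518/46547 = -2154758932/96678119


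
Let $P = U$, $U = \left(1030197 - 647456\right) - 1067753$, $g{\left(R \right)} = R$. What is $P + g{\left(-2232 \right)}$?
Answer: $-687244$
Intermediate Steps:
$U = -685012$ ($U = 382741 - 1067753 = -685012$)
$P = -685012$
$P + g{\left(-2232 \right)} = -685012 - 2232 = -687244$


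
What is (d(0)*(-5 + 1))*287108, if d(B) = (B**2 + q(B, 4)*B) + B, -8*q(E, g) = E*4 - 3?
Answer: 0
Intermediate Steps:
q(E, g) = 3/8 - E/2 (q(E, g) = -(E*4 - 3)/8 = -(4*E - 3)/8 = -(-3 + 4*E)/8 = 3/8 - E/2)
d(B) = B + B**2 + B*(3/8 - B/2) (d(B) = (B**2 + (3/8 - B/2)*B) + B = (B**2 + B*(3/8 - B/2)) + B = B + B**2 + B*(3/8 - B/2))
(d(0)*(-5 + 1))*287108 = (((1/8)*0*(11 + 4*0))*(-5 + 1))*287108 = (((1/8)*0*(11 + 0))*(-4))*287108 = (((1/8)*0*11)*(-4))*287108 = (0*(-4))*287108 = 0*287108 = 0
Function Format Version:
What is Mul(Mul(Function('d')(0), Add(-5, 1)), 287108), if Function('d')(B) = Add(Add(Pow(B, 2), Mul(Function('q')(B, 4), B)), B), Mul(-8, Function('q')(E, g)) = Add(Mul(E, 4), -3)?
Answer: 0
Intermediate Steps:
Function('q')(E, g) = Add(Rational(3, 8), Mul(Rational(-1, 2), E)) (Function('q')(E, g) = Mul(Rational(-1, 8), Add(Mul(E, 4), -3)) = Mul(Rational(-1, 8), Add(Mul(4, E), -3)) = Mul(Rational(-1, 8), Add(-3, Mul(4, E))) = Add(Rational(3, 8), Mul(Rational(-1, 2), E)))
Function('d')(B) = Add(B, Pow(B, 2), Mul(B, Add(Rational(3, 8), Mul(Rational(-1, 2), B)))) (Function('d')(B) = Add(Add(Pow(B, 2), Mul(Add(Rational(3, 8), Mul(Rational(-1, 2), B)), B)), B) = Add(Add(Pow(B, 2), Mul(B, Add(Rational(3, 8), Mul(Rational(-1, 2), B)))), B) = Add(B, Pow(B, 2), Mul(B, Add(Rational(3, 8), Mul(Rational(-1, 2), B)))))
Mul(Mul(Function('d')(0), Add(-5, 1)), 287108) = Mul(Mul(Mul(Rational(1, 8), 0, Add(11, Mul(4, 0))), Add(-5, 1)), 287108) = Mul(Mul(Mul(Rational(1, 8), 0, Add(11, 0)), -4), 287108) = Mul(Mul(Mul(Rational(1, 8), 0, 11), -4), 287108) = Mul(Mul(0, -4), 287108) = Mul(0, 287108) = 0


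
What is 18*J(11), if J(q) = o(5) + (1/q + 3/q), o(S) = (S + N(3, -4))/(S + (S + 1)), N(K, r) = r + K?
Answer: 144/11 ≈ 13.091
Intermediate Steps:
N(K, r) = K + r
o(S) = (-1 + S)/(1 + 2*S) (o(S) = (S + (3 - 4))/(S + (S + 1)) = (S - 1)/(S + (1 + S)) = (-1 + S)/(1 + 2*S))
J(q) = 4/11 + 4/q (J(q) = (-1 + 5)/(1 + 2*5) + (1/q + 3/q) = 4/(1 + 10) + (1/q + 3/q) = 4/11 + 4/q)
18*J(11) = 18*(4/11 + 4/11) = 18*(8/11) = 144/11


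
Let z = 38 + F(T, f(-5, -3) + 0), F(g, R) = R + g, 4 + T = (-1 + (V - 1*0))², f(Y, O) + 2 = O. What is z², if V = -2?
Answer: 1444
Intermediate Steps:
f(Y, O) = -2 + O
T = 5 (T = -4 + (-1 + (-2 - 1*0))² = -4 + (-1 + (-2 + 0))² = -4 + (-1 - 2)² = -4 + (-3)² = -4 + 9 = 5)
z = 38 (z = 38 + (((-2 - 3) + 0) + 5) = 38 + ((-5 + 0) + 5) = 38 + (-5 + 5) = 38 + 0 = 38)
z² = 38² = 1444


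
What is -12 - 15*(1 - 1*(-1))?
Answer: -42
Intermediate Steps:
-12 - 15*(1 - 1*(-1)) = -12 - 15*(1 + 1) = -12 - 15*2 = -12 - 30 = -42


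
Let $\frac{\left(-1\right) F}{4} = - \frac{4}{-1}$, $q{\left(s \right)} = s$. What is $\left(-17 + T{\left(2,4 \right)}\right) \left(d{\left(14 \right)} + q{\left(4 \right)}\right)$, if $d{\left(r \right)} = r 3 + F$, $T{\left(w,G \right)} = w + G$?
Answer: $-330$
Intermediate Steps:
$T{\left(w,G \right)} = G + w$
$F = -16$ ($F = - 4 \left(- \frac{4}{-1}\right) = - 4 \left(\left(-4\right) \left(-1\right)\right) = \left(-4\right) 4 = -16$)
$d{\left(r \right)} = -16 + 3 r$ ($d{\left(r \right)} = r 3 - 16 = 3 r - 16 = -16 + 3 r$)
$\left(-17 + T{\left(2,4 \right)}\right) \left(d{\left(14 \right)} + q{\left(4 \right)}\right) = \left(-17 + \left(4 + 2\right)\right) \left(\left(-16 + 3 \cdot 14\right) + 4\right) = \left(-17 + 6\right) \left(\left(-16 + 42\right) + 4\right) = - 11 \left(26 + 4\right) = \left(-11\right) 30 = -330$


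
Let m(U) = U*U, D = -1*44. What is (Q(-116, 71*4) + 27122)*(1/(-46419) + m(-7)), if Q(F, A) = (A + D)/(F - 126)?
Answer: 7464193178260/5616699 ≈ 1.3289e+6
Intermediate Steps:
D = -44
Q(F, A) = (-44 + A)/(-126 + F) (Q(F, A) = (A - 44)/(F - 126) = (-44 + A)/(-126 + F))
m(U) = U²
(Q(-116, 71*4) + 27122)*(1/(-46419) + m(-7)) = ((-44 + 71*4)/(-126 - 116) + 27122)*(1/(-46419) + (-7)²) = ((-44 + 284)/(-242) + 27122)*(-1/46419 + 49) = (-1/242*240 + 27122)*(2274530/46419) = (-120/121 + 27122)*(2274530/46419) = (3281642/121)*(2274530/46419) = 7464193178260/5616699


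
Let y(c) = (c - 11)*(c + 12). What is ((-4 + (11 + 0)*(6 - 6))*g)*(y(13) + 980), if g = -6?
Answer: 24720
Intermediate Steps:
y(c) = (-11 + c)*(12 + c)
((-4 + (11 + 0)*(6 - 6))*g)*(y(13) + 980) = ((-4 + (11 + 0)*(6 - 6))*(-6))*((-132 + 13 + 13²) + 980) = ((-4 + 11*0)*(-6))*((-132 + 13 + 169) + 980) = ((-4 + 0)*(-6))*(50 + 980) = -4*(-6)*1030 = 24*1030 = 24720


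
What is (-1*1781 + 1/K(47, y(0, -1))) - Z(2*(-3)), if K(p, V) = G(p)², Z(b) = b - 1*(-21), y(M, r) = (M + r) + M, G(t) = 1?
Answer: -1795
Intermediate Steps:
y(M, r) = r + 2*M
Z(b) = 21 + b (Z(b) = b + 21 = 21 + b)
K(p, V) = 1 (K(p, V) = 1² = 1)
(-1*1781 + 1/K(47, y(0, -1))) - Z(2*(-3)) = (-1*1781 + 1/1) - (21 + 2*(-3)) = (-1781 + 1) - (21 - 6) = -1780 - 1*15 = -1780 - 15 = -1795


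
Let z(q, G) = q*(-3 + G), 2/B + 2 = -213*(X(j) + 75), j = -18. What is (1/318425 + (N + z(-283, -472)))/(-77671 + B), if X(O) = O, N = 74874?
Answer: -42593831146572/15806599486625 ≈ -2.6947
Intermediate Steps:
B = -2/12143 (B = 2/(-2 - 213*(-18 + 75)) = 2/(-2 - 213*57) = 2/(-2 - 12141) = 2/(-12143) = 2*(-1/12143) = -2/12143 ≈ -0.00016470)
(1/318425 + (N + z(-283, -472)))/(-77671 + B) = (1/318425 + (74874 - 283*(-3 - 472)))/(-77671 - 2/12143) = (1/318425 + (74874 - 283*(-475)))/(-943158955/12143) = (1/318425 + (74874 + 134425))*(-12143/943158955) = (1/318425 + 209299)*(-12143/943158955) = (66646034076/318425)*(-12143/943158955) = -42593831146572/15806599486625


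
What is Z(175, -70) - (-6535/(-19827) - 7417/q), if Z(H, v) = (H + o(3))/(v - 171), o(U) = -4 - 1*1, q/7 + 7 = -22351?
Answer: -809445038669/747833715342 ≈ -1.0824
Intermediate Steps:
q = -156506 (q = -49 + 7*(-22351) = -49 - 156457 = -156506)
o(U) = -5 (o(U) = -4 - 1 = -5)
Z(H, v) = (-5 + H)/(-171 + v) (Z(H, v) = (H - 5)/(v - 171) = (-5 + H)/(-171 + v))
Z(175, -70) - (-6535/(-19827) - 7417/q) = (-5 + 175)/(-171 - 70) - (-6535/(-19827) - 7417/(-156506)) = 170/(-241) - (-6535*(-1/19827) - 7417*(-1/156506)) = -1/241*170 - (6535/19827 + 7417/156506) = -170/241 - 1*1169823569/3103044462 = -170/241 - 1169823569/3103044462 = -809445038669/747833715342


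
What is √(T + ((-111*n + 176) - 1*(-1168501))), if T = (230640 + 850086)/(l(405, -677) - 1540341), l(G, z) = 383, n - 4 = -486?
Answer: 3*√80509998700217618/769979 ≈ 1105.5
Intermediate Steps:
n = -482 (n = 4 - 486 = -482)
T = -540363/769979 (T = (230640 + 850086)/(383 - 1540341) = 1080726/(-1539958) = 1080726*(-1/1539958) = -540363/769979 ≈ -0.70179)
√(T + ((-111*n + 176) - 1*(-1168501))) = √(-540363/769979 + ((-111*(-482) + 176) - 1*(-1168501))) = √(-540363/769979 + ((53502 + 176) + 1168501)) = √(-540363/769979 + (53678 + 1168501)) = √(-540363/769979 + 1222179) = √(941051623878/769979) = 3*√80509998700217618/769979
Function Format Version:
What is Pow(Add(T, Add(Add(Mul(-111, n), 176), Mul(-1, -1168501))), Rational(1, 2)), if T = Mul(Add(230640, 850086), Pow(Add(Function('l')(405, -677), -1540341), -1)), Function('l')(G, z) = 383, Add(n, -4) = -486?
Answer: Mul(Rational(3, 769979), Pow(80509998700217618, Rational(1, 2))) ≈ 1105.5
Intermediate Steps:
n = -482 (n = Add(4, -486) = -482)
T = Rational(-540363, 769979) (T = Mul(Add(230640, 850086), Pow(Add(383, -1540341), -1)) = Mul(1080726, Pow(-1539958, -1)) = Mul(1080726, Rational(-1, 1539958)) = Rational(-540363, 769979) ≈ -0.70179)
Pow(Add(T, Add(Add(Mul(-111, n), 176), Mul(-1, -1168501))), Rational(1, 2)) = Pow(Add(Rational(-540363, 769979), Add(Add(Mul(-111, -482), 176), Mul(-1, -1168501))), Rational(1, 2)) = Pow(Add(Rational(-540363, 769979), Add(Add(53502, 176), 1168501)), Rational(1, 2)) = Pow(Add(Rational(-540363, 769979), Add(53678, 1168501)), Rational(1, 2)) = Pow(Add(Rational(-540363, 769979), 1222179), Rational(1, 2)) = Pow(Rational(941051623878, 769979), Rational(1, 2)) = Mul(Rational(3, 769979), Pow(80509998700217618, Rational(1, 2)))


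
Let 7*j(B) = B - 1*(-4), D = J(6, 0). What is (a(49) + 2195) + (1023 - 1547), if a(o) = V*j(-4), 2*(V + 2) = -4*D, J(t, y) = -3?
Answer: 1671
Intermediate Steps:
D = -3
V = 4 (V = -2 + (-4*(-3))/2 = -2 + (1/2)*12 = -2 + 6 = 4)
j(B) = 4/7 + B/7 (j(B) = (B - 1*(-4))/7 = (B + 4)/7 = (4 + B)/7 = 4/7 + B/7)
a(o) = 0 (a(o) = 4*(4/7 + (1/7)*(-4)) = 4*(4/7 - 4/7) = 4*0 = 0)
(a(49) + 2195) + (1023 - 1547) = (0 + 2195) + (1023 - 1547) = 2195 - 524 = 1671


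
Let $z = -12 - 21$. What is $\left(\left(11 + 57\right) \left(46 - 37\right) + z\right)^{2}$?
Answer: $335241$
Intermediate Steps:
$z = -33$
$\left(\left(11 + 57\right) \left(46 - 37\right) + z\right)^{2} = \left(\left(11 + 57\right) \left(46 - 37\right) - 33\right)^{2} = \left(68 \cdot 9 - 33\right)^{2} = \left(612 - 33\right)^{2} = 579^{2} = 335241$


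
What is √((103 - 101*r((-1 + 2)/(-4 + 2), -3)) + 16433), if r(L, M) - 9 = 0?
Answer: √15627 ≈ 125.01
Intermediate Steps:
r(L, M) = 9 (r(L, M) = 9 + 0 = 9)
√((103 - 101*r((-1 + 2)/(-4 + 2), -3)) + 16433) = √((103 - 101*9) + 16433) = √((103 - 909) + 16433) = √(-806 + 16433) = √15627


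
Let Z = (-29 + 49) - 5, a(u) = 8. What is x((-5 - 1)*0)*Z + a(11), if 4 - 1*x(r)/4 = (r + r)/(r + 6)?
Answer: 248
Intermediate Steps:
Z = 15 (Z = 20 - 5 = 15)
x(r) = 16 - 8*r/(6 + r) (x(r) = 16 - 4*(r + r)/(r + 6) = 16 - 4*2*r/(6 + r) = 16 - 8*r/(6 + r))
x((-5 - 1)*0)*Z + a(11) = (8*(12 + (-5 - 1)*0)/(6 + (-5 - 1)*0))*15 + 8 = (8*(12 - 6*0)/(6 - 6*0))*15 + 8 = (8*(12 + 0)/(6 + 0))*15 + 8 = (8*12/6)*15 + 8 = (8*(⅙)*12)*15 + 8 = 16*15 + 8 = 240 + 8 = 248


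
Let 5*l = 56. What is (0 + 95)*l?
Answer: 1064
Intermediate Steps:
l = 56/5 (l = (⅕)*56 = 56/5 ≈ 11.200)
(0 + 95)*l = (0 + 95)*(56/5) = 95*(56/5) = 1064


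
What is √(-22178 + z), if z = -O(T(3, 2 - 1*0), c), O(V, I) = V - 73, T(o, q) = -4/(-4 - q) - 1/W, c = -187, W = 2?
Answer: I*√795786/6 ≈ 148.68*I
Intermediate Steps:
T(o, q) = -½ - 4/(-4 - q) (T(o, q) = -4/(-4 - q) - 1/2 = -4/(-4 - q) - 1*½ = -4/(-4 - q) - ½ = -½ - 4/(-4 - q))
O(V, I) = -73 + V
z = 437/6 (z = -(-73 + (4 - (2 - 1*0))/(2*(4 + (2 - 1*0)))) = -(-73 + (4 - (2 + 0))/(2*(4 + (2 + 0)))) = -(-73 + (4 - 1*2)/(2*(4 + 2))) = -(-73 + (½)*(4 - 2)/6) = -(-73 + (½)*(⅙)*2) = -(-73 + ⅙) = -1*(-437/6) = 437/6 ≈ 72.833)
√(-22178 + z) = √(-22178 + 437/6) = √(-132631/6) = I*√795786/6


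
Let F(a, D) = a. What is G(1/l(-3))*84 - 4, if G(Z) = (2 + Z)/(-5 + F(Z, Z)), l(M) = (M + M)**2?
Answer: -6848/179 ≈ -38.257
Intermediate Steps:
l(M) = 4*M**2 (l(M) = (2*M)**2 = 4*M**2)
G(Z) = (2 + Z)/(-5 + Z)
G(1/l(-3))*84 - 4 = ((2 + 1/(4*(-3)**2))/(-5 + 1/(4*(-3)**2)))*84 - 4 = ((2 + 1/(4*9))/(-5 + 1/(4*9)))*84 - 4 = ((2 + 1/36)/(-5 + 1/36))*84 - 4 = ((73/36)/(-179/36))*84 - 4 = -36/179*73/36*84 - 4 = -73/179*84 - 4 = -6132/179 - 4 = -6848/179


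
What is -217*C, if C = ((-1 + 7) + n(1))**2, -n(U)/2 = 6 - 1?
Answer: -3472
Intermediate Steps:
n(U) = -10 (n(U) = -2*(6 - 1) = -2*5 = -10)
C = 16 (C = ((-1 + 7) - 10)**2 = (6 - 10)**2 = (-4)**2 = 16)
-217*C = -217*16 = -3472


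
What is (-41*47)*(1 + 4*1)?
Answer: -9635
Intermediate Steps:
(-41*47)*(1 + 4*1) = -1927*(1 + 4) = -1927*5 = -9635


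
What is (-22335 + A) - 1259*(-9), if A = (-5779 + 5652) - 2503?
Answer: -13634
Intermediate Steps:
A = -2630 (A = -127 - 2503 = -2630)
(-22335 + A) - 1259*(-9) = (-22335 - 2630) - 1259*(-9) = -24965 + 11331 = -13634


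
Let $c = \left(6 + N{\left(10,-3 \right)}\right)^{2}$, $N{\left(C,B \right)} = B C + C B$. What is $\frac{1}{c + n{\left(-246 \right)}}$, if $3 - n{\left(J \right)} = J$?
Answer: $\frac{1}{3165} \approx 0.00031596$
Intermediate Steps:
$N{\left(C,B \right)} = 2 B C$ ($N{\left(C,B \right)} = B C + B C = 2 B C$)
$n{\left(J \right)} = 3 - J$
$c = 2916$ ($c = \left(6 + 2 \left(-3\right) 10\right)^{2} = \left(6 - 60\right)^{2} = \left(-54\right)^{2} = 2916$)
$\frac{1}{c + n{\left(-246 \right)}} = \frac{1}{2916 + \left(3 - -246\right)} = \frac{1}{2916 + \left(3 + 246\right)} = \frac{1}{2916 + 249} = \frac{1}{3165}$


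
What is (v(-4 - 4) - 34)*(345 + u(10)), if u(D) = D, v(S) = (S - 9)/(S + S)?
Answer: -187085/16 ≈ -11693.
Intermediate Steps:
v(S) = (-9 + S)/(2*S) (v(S) = (-9 + S)/((2*S)) = (-9 + S)*(1/(2*S)) = (-9 + S)/(2*S))
(v(-4 - 4) - 34)*(345 + u(10)) = ((-9 + (-4 - 4))/(2*(-4 - 4)) - 34)*(345 + 10) = ((½)*(-9 - 8)/(-8) - 34)*355 = ((½)*(-⅛)*(-17) - 34)*355 = (17/16 - 34)*355 = -527/16*355 = -187085/16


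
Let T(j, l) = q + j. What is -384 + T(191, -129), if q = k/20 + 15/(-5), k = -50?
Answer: -397/2 ≈ -198.50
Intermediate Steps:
q = -11/2 (q = -50/20 + 15/(-5) = -50*1/20 + 15*(-1/5) = -5/2 - 3 = -11/2 ≈ -5.5000)
T(j, l) = -11/2 + j
-384 + T(191, -129) = -384 + (-11/2 + 191) = -384 + 371/2 = -397/2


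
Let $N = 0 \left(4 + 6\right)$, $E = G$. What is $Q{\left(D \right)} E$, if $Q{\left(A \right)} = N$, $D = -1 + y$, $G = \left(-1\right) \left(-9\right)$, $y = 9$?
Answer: $0$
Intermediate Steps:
$G = 9$
$E = 9$
$N = 0$ ($N = 0 \cdot 10 = 0$)
$D = 8$ ($D = -1 + 9 = 8$)
$Q{\left(A \right)} = 0$
$Q{\left(D \right)} E = 0 \cdot 9 = 0$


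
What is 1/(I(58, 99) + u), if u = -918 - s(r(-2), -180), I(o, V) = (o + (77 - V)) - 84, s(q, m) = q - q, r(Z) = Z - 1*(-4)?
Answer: -1/966 ≈ -0.0010352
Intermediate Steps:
r(Z) = 4 + Z (r(Z) = Z + 4 = 4 + Z)
s(q, m) = 0
I(o, V) = -7 + o - V (I(o, V) = (77 + o - V) - 84 = -7 + o - V)
u = -918 (u = -918 - 1*0 = -918 + 0 = -918)
1/(I(58, 99) + u) = 1/((-7 + 58 - 1*99) - 918) = 1/((-7 + 58 - 99) - 918) = 1/(-48 - 918) = 1/(-966) = -1/966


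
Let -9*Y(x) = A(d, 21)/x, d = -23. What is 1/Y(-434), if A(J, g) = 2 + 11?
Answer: 3906/13 ≈ 300.46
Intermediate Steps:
A(J, g) = 13
Y(x) = -13/(9*x)
1/Y(-434) = 1/(-13/9/(-434)) = 1/(-13/9*(-1/434)) = 1/(13/3906) = 3906/13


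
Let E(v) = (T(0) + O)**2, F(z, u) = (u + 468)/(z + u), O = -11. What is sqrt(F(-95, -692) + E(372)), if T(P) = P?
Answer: sqrt(75119937)/787 ≈ 11.013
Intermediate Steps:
F(z, u) = (468 + u)/(u + z)
E(v) = 121 (E(v) = (0 - 11)**2 = (-11)**2 = 121)
sqrt(F(-95, -692) + E(372)) = sqrt((468 - 692)/(-692 - 95) + 121) = sqrt(-224/(-787) + 121) = sqrt(-1/787*(-224) + 121) = sqrt(224/787 + 121) = sqrt(95451/787) = sqrt(75119937)/787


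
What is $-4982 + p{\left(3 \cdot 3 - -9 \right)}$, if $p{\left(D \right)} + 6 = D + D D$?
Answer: $-4646$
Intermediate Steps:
$p{\left(D \right)} = -6 + D + D^{2}$ ($p{\left(D \right)} = -6 + \left(D + D D\right) = -6 + \left(D + D^{2}\right) = -6 + D + D^{2}$)
$-4982 + p{\left(3 \cdot 3 - -9 \right)} = -4982 + \left(-6 + \left(3 \cdot 3 - -9\right) + \left(3 \cdot 3 - -9\right)^{2}\right) = -4982 + \left(-6 + \left(9 + 9\right) + \left(9 + 9\right)^{2}\right) = -4982 + \left(-6 + 18 + 18^{2}\right) = -4982 + \left(-6 + 18 + 324\right) = -4982 + 336 = -4646$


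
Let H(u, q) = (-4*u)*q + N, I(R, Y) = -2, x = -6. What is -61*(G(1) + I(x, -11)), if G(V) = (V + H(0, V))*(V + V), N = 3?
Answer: -366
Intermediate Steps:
H(u, q) = 3 - 4*q*u (H(u, q) = (-4*u)*q + 3 = -4*q*u + 3 = 3 - 4*q*u)
G(V) = 2*V*(3 + V) (G(V) = (V + (3 - 4*V*0))*(V + V) = (V + (3 + 0))*(2*V) = (V + 3)*(2*V) = (3 + V)*(2*V) = 2*V*(3 + V))
-61*(G(1) + I(x, -11)) = -61*(2*1*(3 + 1) - 2) = -61*(2*1*4 - 2) = -61*(8 - 2) = -61*6 = -366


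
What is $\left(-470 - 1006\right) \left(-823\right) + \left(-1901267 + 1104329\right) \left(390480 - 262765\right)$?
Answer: $-101779721922$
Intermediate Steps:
$\left(-470 - 1006\right) \left(-823\right) + \left(-1901267 + 1104329\right) \left(390480 - 262765\right) = \left(-1476\right) \left(-823\right) - 101780936670 = 1214748 - 101780936670 = -101779721922$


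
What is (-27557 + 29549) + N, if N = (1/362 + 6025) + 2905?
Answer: 3953765/362 ≈ 10922.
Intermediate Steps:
N = 3232661/362 (N = (1/362 + 6025) + 2905 = 2181051/362 + 2905 = 3232661/362 ≈ 8930.0)
(-27557 + 29549) + N = (-27557 + 29549) + 3232661/362 = 1992 + 3232661/362 = 3953765/362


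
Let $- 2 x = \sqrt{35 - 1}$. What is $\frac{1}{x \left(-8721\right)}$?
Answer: $\frac{\sqrt{34}}{148257} \approx 3.933 \cdot 10^{-5}$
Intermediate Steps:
$x = - \frac{\sqrt{34}}{2}$ ($x = - \frac{\sqrt{35 - 1}}{2} = - \frac{\sqrt{34}}{2} \approx -2.9155$)
$\frac{1}{x \left(-8721\right)} = \frac{1}{- \frac{\sqrt{34}}{2} \left(-8721\right)} = \frac{1}{\frac{8721}{2} \sqrt{34}} = \frac{\sqrt{34}}{148257}$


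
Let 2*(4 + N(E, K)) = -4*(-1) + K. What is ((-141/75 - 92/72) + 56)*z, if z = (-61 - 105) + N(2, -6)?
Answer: -451801/50 ≈ -9036.0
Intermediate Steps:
N(E, K) = -2 + K/2 (N(E, K) = -4 + (-4*(-1) + K)/2 = -4 + (4 + K)/2 = -4 + (2 + K/2) = -2 + K/2)
z = -171 (z = (-61 - 105) + (-2 + (1/2)*(-6)) = -166 + (-2 - 3) = -166 - 5 = -171)
((-141/75 - 92/72) + 56)*z = ((-141/75 - 92/72) + 56)*(-171) = ((-141*1/75 - 92*1/72) + 56)*(-171) = ((-47/25 - 23/18) + 56)*(-171) = (-1421/450 + 56)*(-171) = (23779/450)*(-171) = -451801/50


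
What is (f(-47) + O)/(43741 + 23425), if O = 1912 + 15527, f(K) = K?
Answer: 8696/33583 ≈ 0.25894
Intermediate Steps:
O = 17439
(f(-47) + O)/(43741 + 23425) = (-47 + 17439)/(43741 + 23425) = 17392/67166 = 17392*(1/67166) = 8696/33583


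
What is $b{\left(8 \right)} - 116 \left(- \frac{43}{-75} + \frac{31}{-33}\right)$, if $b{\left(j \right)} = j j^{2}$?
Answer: $\frac{457432}{825} \approx 554.46$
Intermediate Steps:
$b{\left(j \right)} = j^{3}$
$b{\left(8 \right)} - 116 \left(- \frac{43}{-75} + \frac{31}{-33}\right) = 8^{3} - 116 \left(- \frac{43}{-75} + \frac{31}{-33}\right) = 512 - 116 \left(\left(-43\right) \left(- \frac{1}{75}\right) + 31 \left(- \frac{1}{33}\right)\right) = 512 - 116 \left(\frac{43}{75} - \frac{31}{33}\right) = 512 - - \frac{35032}{825} = 512 + \frac{35032}{825} = \frac{457432}{825}$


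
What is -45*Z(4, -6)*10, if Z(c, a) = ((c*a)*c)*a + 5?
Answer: -261450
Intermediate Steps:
Z(c, a) = 5 + a**2*c**2 (Z(c, a) = ((a*c)*c)*a + 5 = (a*c**2)*a + 5 = a**2*c**2 + 5 = 5 + a**2*c**2)
-45*Z(4, -6)*10 = -45*(5 + (-6)**2*4**2)*10 = -45*(5 + 36*16)*10 = -45*(5 + 576)*10 = -45*581*10 = -26145*10 = -261450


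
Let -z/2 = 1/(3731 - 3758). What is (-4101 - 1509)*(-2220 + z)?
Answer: 112084060/9 ≈ 1.2454e+7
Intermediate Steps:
z = 2/27 (z = -2/(3731 - 3758) = -2/(-27) = -2*(-1/27) = 2/27 ≈ 0.074074)
(-4101 - 1509)*(-2220 + z) = (-4101 - 1509)*(-2220 + 2/27) = -5610*(-59938/27) = 112084060/9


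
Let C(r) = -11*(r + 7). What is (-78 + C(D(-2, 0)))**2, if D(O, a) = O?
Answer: 17689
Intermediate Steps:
C(r) = -77 - 11*r (C(r) = -11*(7 + r) = -77 - 11*r)
(-78 + C(D(-2, 0)))**2 = (-78 + (-77 - 11*(-2)))**2 = (-78 + (-77 + 22))**2 = (-78 - 55)**2 = (-133)**2 = 17689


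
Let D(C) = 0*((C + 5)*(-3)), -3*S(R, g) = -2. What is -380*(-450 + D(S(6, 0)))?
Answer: 171000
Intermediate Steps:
S(R, g) = ⅔ (S(R, g) = -⅓*(-2) = ⅔)
D(C) = 0 (D(C) = 0*((5 + C)*(-3)) = 0*(-15 - 3*C) = 0)
-380*(-450 + D(S(6, 0))) = -380*(-450 + 0) = -380*(-450) = 171000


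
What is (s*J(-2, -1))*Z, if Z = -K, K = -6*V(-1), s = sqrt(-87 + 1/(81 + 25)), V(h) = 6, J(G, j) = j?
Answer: -18*I*sqrt(977426)/53 ≈ -335.77*I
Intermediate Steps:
s = I*sqrt(977426)/106 (s = sqrt(-87 + 1/106) = sqrt(-9221/106) = I*sqrt(977426)/106 ≈ 9.3269*I)
K = -36 (K = -6*6 = -36)
Z = 36 (Z = -1*(-36) = 36)
(s*J(-2, -1))*Z = ((I*sqrt(977426)/106)*(-1))*36 = -I*sqrt(977426)/106*36 = -18*I*sqrt(977426)/53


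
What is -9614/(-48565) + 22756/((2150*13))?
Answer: 12489604/12339925 ≈ 1.0121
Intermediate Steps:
-9614/(-48565) + 22756/((2150*13)) = -9614*(-1/48565) + 22756/27950 = 874/4415 + 22756*(1/27950) = 874/4415 + 11378/13975 = 12489604/12339925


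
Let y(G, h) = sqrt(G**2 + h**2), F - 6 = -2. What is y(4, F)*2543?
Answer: 10172*sqrt(2) ≈ 14385.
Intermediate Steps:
F = 4 (F = 6 - 2 = 4)
y(4, F)*2543 = sqrt(4**2 + 4**2)*2543 = sqrt(16 + 16)*2543 = sqrt(32)*2543 = (4*sqrt(2))*2543 = 10172*sqrt(2)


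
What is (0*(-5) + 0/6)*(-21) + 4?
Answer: 4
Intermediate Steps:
(0*(-5) + 0/6)*(-21) + 4 = (0 + 0*(1/6))*(-21) + 4 = (0 + 0)*(-21) + 4 = 0*(-21) + 4 = 0 + 4 = 4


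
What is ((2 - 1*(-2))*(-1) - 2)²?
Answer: 36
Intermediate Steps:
((2 - 1*(-2))*(-1) - 2)² = ((2 + 2)*(-1) - 2)² = (4*(-1) - 2)² = (-4 - 2)² = (-6)² = 36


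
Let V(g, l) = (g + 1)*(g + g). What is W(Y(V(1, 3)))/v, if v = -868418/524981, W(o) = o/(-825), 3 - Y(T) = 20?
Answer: -8924677/716444850 ≈ -0.012457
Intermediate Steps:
V(g, l) = 2*g*(1 + g) (V(g, l) = (1 + g)*(2*g) = 2*g*(1 + g))
Y(T) = -17 (Y(T) = 3 - 1*20 = 3 - 20 = -17)
W(o) = -o/825 (W(o) = o*(-1/825) = -o/825)
v = -868418/524981 (v = -868418*1/524981 = -868418/524981 ≈ -1.6542)
W(Y(V(1, 3)))/v = (-1/825*(-17))/(-868418/524981) = (17/825)*(-524981/868418) = -8924677/716444850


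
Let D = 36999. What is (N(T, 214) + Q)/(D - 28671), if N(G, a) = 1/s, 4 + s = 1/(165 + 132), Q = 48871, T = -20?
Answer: 14502395/2471334 ≈ 5.8682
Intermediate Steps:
s = -1187/297 (s = -4 + 1/(165 + 132) = -4 + 1/297 = -1187/297 ≈ -3.9966)
N(G, a) = -297/1187 (N(G, a) = 1/(-1187/297) = -297/1187)
(N(T, 214) + Q)/(D - 28671) = (-297/1187 + 48871)/(36999 - 28671) = (58009580/1187)/8328 = (58009580/1187)*(1/8328) = 14502395/2471334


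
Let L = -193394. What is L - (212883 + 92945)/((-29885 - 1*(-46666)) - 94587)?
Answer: -7523453868/38903 ≈ -1.9339e+5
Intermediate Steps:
L - (212883 + 92945)/((-29885 - 1*(-46666)) - 94587) = -193394 - (212883 + 92945)/((-29885 - 1*(-46666)) - 94587) = -193394 - 305828/((-29885 + 46666) - 94587) = -193394 - 305828/(16781 - 94587) = -193394 - 305828/(-77806) = -193394 - 305828*(-1)/77806 = -193394 - 1*(-152914/38903) = -193394 + 152914/38903 = -7523453868/38903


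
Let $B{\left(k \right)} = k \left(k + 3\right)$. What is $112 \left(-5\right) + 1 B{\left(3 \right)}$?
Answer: $-542$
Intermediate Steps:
$B{\left(k \right)} = k \left(3 + k\right)$
$112 \left(-5\right) + 1 B{\left(3 \right)} = 112 \left(-5\right) + 1 \cdot 3 \left(3 + 3\right) = -560 + 1 \cdot 3 \cdot 6 = -560 + 1 \cdot 18 = -560 + 18 = -542$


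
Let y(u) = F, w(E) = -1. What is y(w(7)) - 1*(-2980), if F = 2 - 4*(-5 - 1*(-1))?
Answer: 2998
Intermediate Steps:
F = 18 (F = 2 - 4*(-5 + 1) = 2 - 4*(-4) = 2 + 16 = 18)
y(u) = 18
y(w(7)) - 1*(-2980) = 18 - 1*(-2980) = 18 + 2980 = 2998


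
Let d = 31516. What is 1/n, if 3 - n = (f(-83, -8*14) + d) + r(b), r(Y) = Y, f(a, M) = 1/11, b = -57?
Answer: -11/346017 ≈ -3.1790e-5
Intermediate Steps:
f(a, M) = 1/11
n = -346017/11 (n = 3 - ((1/11 + 31516) - 57) = 3 - (346677/11 - 57) = 3 - 1*346050/11 = 3 - 346050/11 = -346017/11 ≈ -31456.)
1/n = 1/(-346017/11) = -11/346017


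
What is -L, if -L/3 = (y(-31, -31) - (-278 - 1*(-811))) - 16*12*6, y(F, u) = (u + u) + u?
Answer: -5334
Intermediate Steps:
y(F, u) = 3*u (y(F, u) = 2*u + u = 3*u)
L = 5334 (L = -3*((3*(-31) - (-278 - 1*(-811))) - 16*12*6) = -3*((-93 - (-278 + 811)) - 192*6) = -3*((-93 - 1*533) - 1152) = -3*((-93 - 533) - 1152) = -3*(-626 - 1152) = -3*(-1778) = 5334)
-L = -1*5334 = -5334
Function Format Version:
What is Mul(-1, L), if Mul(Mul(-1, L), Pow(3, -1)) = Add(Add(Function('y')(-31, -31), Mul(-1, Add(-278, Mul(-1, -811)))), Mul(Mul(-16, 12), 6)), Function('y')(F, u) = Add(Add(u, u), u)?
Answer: -5334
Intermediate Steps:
Function('y')(F, u) = Mul(3, u) (Function('y')(F, u) = Add(Mul(2, u), u) = Mul(3, u))
L = 5334 (L = Mul(-3, Add(Add(Mul(3, -31), Mul(-1, Add(-278, Mul(-1, -811)))), Mul(Mul(-16, 12), 6))) = Mul(-3, Add(Add(-93, Mul(-1, Add(-278, 811))), Mul(-192, 6))) = Mul(-3, Add(Add(-93, Mul(-1, 533)), -1152)) = Mul(-3, Add(Add(-93, -533), -1152)) = Mul(-3, Add(-626, -1152)) = Mul(-3, -1778) = 5334)
Mul(-1, L) = Mul(-1, 5334) = -5334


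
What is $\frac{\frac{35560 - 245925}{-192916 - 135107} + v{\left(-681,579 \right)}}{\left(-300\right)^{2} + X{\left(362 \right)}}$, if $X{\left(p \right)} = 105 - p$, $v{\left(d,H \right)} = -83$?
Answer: $- \frac{27015544}{29437768089} \approx -0.00091772$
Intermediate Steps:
$\frac{\frac{35560 - 245925}{-192916 - 135107} + v{\left(-681,579 \right)}}{\left(-300\right)^{2} + X{\left(362 \right)}} = \frac{\frac{35560 - 245925}{-192916 - 135107} - 83}{\left(-300\right)^{2} + \left(105 - 362\right)} = \frac{- \frac{210365}{-328023} - 83}{90000 + \left(105 - 362\right)} = \frac{\left(-210365\right) \left(- \frac{1}{328023}\right) - 83}{90000 - 257} = \frac{\frac{210365}{328023} - 83}{89743} = \left(- \frac{27015544}{328023}\right) \frac{1}{89743} = - \frac{27015544}{29437768089}$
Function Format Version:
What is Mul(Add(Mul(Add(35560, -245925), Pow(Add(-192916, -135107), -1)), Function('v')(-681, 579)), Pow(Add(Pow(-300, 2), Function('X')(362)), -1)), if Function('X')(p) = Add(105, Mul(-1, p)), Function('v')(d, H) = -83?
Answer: Rational(-27015544, 29437768089) ≈ -0.00091772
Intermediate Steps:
Mul(Add(Mul(Add(35560, -245925), Pow(Add(-192916, -135107), -1)), Function('v')(-681, 579)), Pow(Add(Pow(-300, 2), Function('X')(362)), -1)) = Mul(Add(Mul(Add(35560, -245925), Pow(Add(-192916, -135107), -1)), -83), Pow(Add(Pow(-300, 2), Add(105, Mul(-1, 362))), -1)) = Mul(Add(Mul(-210365, Pow(-328023, -1)), -83), Pow(Add(90000, Add(105, -362)), -1)) = Mul(Add(Mul(-210365, Rational(-1, 328023)), -83), Pow(Add(90000, -257), -1)) = Mul(Add(Rational(210365, 328023), -83), Pow(89743, -1)) = Mul(Rational(-27015544, 328023), Rational(1, 89743)) = Rational(-27015544, 29437768089)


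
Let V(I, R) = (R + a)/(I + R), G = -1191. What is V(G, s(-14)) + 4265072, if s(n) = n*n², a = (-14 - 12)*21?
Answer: 3356612322/787 ≈ 4.2651e+6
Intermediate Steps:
a = -546 (a = -26*21 = -546)
s(n) = n³
V(I, R) = (-546 + R)/(I + R) (V(I, R) = (R - 546)/(I + R) = (-546 + R)/(I + R))
V(G, s(-14)) + 4265072 = (-546 + (-14)³)/(-1191 + (-14)³) + 4265072 = (-546 - 2744)/(-1191 - 2744) + 4265072 = -3290/(-3935) + 4265072 = -1/3935*(-3290) + 4265072 = 658/787 + 4265072 = 3356612322/787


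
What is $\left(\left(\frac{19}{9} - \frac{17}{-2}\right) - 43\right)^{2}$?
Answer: $\frac{339889}{324} \approx 1049.0$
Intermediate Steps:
$\left(\left(\frac{19}{9} - \frac{17}{-2}\right) - 43\right)^{2} = \left(\left(19 \cdot \frac{1}{9} - - \frac{17}{2}\right) - 43\right)^{2} = \left(\left(\frac{19}{9} + \frac{17}{2}\right) - 43\right)^{2} = \left(\frac{191}{18} - 43\right)^{2} = \left(- \frac{583}{18}\right)^{2} = \frac{339889}{324}$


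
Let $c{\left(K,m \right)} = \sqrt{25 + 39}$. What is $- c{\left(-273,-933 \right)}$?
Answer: $-8$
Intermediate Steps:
$c{\left(K,m \right)} = 8$ ($c{\left(K,m \right)} = \sqrt{64} = 8$)
$- c{\left(-273,-933 \right)} = \left(-1\right) 8 = -8$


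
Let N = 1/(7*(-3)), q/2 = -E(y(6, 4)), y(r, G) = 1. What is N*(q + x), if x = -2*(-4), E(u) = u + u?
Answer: -4/21 ≈ -0.19048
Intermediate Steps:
E(u) = 2*u
x = 8
q = -4 (q = 2*(-2) = -4)
N = -1/21 (N = 1/(-21) = -1/21 ≈ -0.047619)
N*(q + x) = -(-4 + 8)/21 = -1/21*4 = -4/21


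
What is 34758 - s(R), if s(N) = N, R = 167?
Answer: 34591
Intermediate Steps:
34758 - s(R) = 34758 - 1*167 = 34758 - 167 = 34591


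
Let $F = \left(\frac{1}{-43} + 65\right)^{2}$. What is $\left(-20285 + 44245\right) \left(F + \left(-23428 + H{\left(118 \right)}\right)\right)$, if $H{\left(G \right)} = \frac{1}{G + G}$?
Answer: $- \frac{50201082131530}{109091} \approx -4.6018 \cdot 10^{8}$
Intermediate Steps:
$H{\left(G \right)} = \frac{1}{2 G}$
$F = \frac{7806436}{1849}$ ($F = \left(- \frac{1}{43} + 65\right)^{2} = \left(\frac{2794}{43}\right)^{2} = \frac{7806436}{1849} \approx 4222.0$)
$\left(-20285 + 44245\right) \left(F + \left(-23428 + H{\left(118 \right)}\right)\right) = \left(-20285 + 44245\right) \left(\frac{7806436}{1849} - \left(23428 - \frac{1}{2 \cdot 118}\right)\right) = 23960 \left(\frac{7806436}{1849} + \left(-23428 + \frac{1}{2} \cdot \frac{1}{118}\right)\right) = 23960 \left(\frac{7806436}{1849} + \left(-23428 + \frac{1}{236}\right)\right) = 23960 \left(\frac{7806436}{1849} - \frac{5529007}{236}\right) = 23960 \left(- \frac{8380815047}{436364}\right) = - \frac{50201082131530}{109091}$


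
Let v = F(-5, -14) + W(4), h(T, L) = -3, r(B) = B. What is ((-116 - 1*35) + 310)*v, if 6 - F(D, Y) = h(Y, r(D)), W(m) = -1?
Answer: 1272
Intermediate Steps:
F(D, Y) = 9 (F(D, Y) = 6 - 1*(-3) = 6 + 3 = 9)
v = 8 (v = 9 - 1 = 8)
((-116 - 1*35) + 310)*v = ((-116 - 1*35) + 310)*8 = ((-116 - 35) + 310)*8 = (-151 + 310)*8 = 159*8 = 1272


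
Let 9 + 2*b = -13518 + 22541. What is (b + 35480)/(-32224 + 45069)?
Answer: 39987/12845 ≈ 3.1130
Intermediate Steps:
b = 4507 (b = -9/2 + (-13518 + 22541)/2 = -9/2 + (1/2)*9023 = -9/2 + 9023/2 = 4507)
(b + 35480)/(-32224 + 45069) = (4507 + 35480)/(-32224 + 45069) = 39987/12845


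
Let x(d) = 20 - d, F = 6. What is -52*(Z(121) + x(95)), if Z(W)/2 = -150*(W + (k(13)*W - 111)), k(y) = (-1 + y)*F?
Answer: 136067100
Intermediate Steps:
k(y) = -6 + 6*y (k(y) = (-1 + y)*6 = -6 + 6*y)
Z(W) = 33300 - 21900*W (Z(W) = 2*(-150*(W + ((-6 + 6*13)*W - 111))) = 2*(-150*(W + ((-6 + 78)*W - 111))) = 2*(-150*(W + (72*W - 111))) = 2*(-150*(W + (-111 + 72*W))) = 2*(-150*(-111 + 73*W)) = 2*(16650 - 10950*W) = 33300 - 21900*W)
-52*(Z(121) + x(95)) = -52*((33300 - 21900*121) + (20 - 1*95)) = -52*((33300 - 2649900) + (20 - 95)) = -52*(-2616600 - 75) = -52*(-2616675) = 136067100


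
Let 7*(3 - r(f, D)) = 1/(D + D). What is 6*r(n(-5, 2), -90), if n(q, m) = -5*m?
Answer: 3781/210 ≈ 18.005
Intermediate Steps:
r(f, D) = 3 - 1/(14*D) (r(f, D) = 3 - 1/(7*(D + D)) = 3 - 1/(2*D)/7 = 3 - 1/(14*D))
6*r(n(-5, 2), -90) = 6*(3 - 1/14/(-90)) = 6*(3 - 1/14*(-1/90)) = 6*(3 + 1/1260) = 6*(3781/1260) = 3781/210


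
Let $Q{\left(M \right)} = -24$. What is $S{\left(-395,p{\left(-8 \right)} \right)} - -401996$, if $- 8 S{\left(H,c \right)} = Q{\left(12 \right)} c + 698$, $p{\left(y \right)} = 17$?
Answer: $\frac{1607839}{4} \approx 4.0196 \cdot 10^{5}$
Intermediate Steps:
$S{\left(H,c \right)} = - \frac{349}{4} + 3 c$ ($S{\left(H,c \right)} = - \frac{- 24 c + 698}{8} = - \frac{698 - 24 c}{8} = - \frac{349}{4} + 3 c$)
$S{\left(-395,p{\left(-8 \right)} \right)} - -401996 = \left(- \frac{349}{4} + 3 \cdot 17\right) - -401996 = \left(- \frac{349}{4} + 51\right) + 401996 = - \frac{145}{4} + 401996 = \frac{1607839}{4}$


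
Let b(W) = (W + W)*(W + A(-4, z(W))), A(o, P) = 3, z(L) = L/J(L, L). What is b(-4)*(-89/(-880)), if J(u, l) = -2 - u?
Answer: 89/110 ≈ 0.80909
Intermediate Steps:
z(L) = L/(-2 - L)
b(W) = 2*W*(3 + W) (b(W) = (W + W)*(W + 3) = (2*W)*(3 + W) = 2*W*(3 + W))
b(-4)*(-89/(-880)) = (2*(-4)*(3 - 4))*(-89/(-880)) = (2*(-4)*(-1))*(-89*(-1/880)) = 8*(89/880) = 89/110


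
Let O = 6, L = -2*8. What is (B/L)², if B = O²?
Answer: 81/16 ≈ 5.0625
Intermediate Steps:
L = -16
B = 36 (B = 6² = 36)
(B/L)² = (36/(-16))² = (36*(-1/16))² = (-9/4)² = 81/16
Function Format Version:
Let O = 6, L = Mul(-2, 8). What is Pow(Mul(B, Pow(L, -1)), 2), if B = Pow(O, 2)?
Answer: Rational(81, 16) ≈ 5.0625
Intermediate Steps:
L = -16
B = 36 (B = Pow(6, 2) = 36)
Pow(Mul(B, Pow(L, -1)), 2) = Pow(Mul(36, Pow(-16, -1)), 2) = Pow(Mul(36, Rational(-1, 16)), 2) = Pow(Rational(-9, 4), 2) = Rational(81, 16)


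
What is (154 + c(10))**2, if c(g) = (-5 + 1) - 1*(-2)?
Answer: 23104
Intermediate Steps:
c(g) = -2 (c(g) = -4 + 2 = -2)
(154 + c(10))**2 = (154 - 2)**2 = 152**2 = 23104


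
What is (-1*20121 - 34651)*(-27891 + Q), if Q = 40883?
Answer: -711597824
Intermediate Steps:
(-1*20121 - 34651)*(-27891 + Q) = (-1*20121 - 34651)*(-27891 + 40883) = (-20121 - 34651)*12992 = -54772*12992 = -711597824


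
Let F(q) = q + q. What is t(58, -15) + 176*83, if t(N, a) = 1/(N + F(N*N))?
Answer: 99129889/6786 ≈ 14608.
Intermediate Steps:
F(q) = 2*q
t(N, a) = 1/(N + 2*N**2) (t(N, a) = 1/(N + 2*(N*N)) = 1/(N + 2*N**2))
t(58, -15) + 176*83 = 1/(58*(1 + 2*58)) + 176*83 = 1/(58*(1 + 116)) + 14608 = (1/58)/117 + 14608 = (1/58)*(1/117) + 14608 = 1/6786 + 14608 = 99129889/6786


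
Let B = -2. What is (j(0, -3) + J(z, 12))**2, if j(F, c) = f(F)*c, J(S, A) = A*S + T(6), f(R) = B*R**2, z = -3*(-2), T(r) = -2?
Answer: 4900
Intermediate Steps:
z = 6
f(R) = -2*R**2
J(S, A) = -2 + A*S (J(S, A) = A*S - 2 = -2 + A*S)
j(F, c) = -2*c*F**2 (j(F, c) = (-2*F**2)*c = -2*c*F**2)
(j(0, -3) + J(z, 12))**2 = (-2*(-3)*0**2 + (-2 + 12*6))**2 = (-2*(-3)*0 + (-2 + 72))**2 = (0 + 70)**2 = 70**2 = 4900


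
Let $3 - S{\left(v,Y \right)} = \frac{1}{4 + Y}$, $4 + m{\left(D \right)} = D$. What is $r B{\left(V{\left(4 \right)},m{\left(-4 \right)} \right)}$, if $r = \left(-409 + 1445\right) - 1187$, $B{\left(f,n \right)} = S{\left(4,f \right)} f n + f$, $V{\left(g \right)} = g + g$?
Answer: $\frac{80936}{3} \approx 26979.0$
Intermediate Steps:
$V{\left(g \right)} = 2 g$
$m{\left(D \right)} = -4 + D$
$S{\left(v,Y \right)} = 3 - \frac{1}{4 + Y}$
$B{\left(f,n \right)} = f + \frac{f n \left(11 + 3 f\right)}{4 + f}$ ($B{\left(f,n \right)} = \frac{11 + 3 f}{4 + f} f n + f = \frac{f \left(11 + 3 f\right)}{4 + f} n + f = \frac{f n \left(11 + 3 f\right)}{4 + f} + f = f + \frac{f n \left(11 + 3 f\right)}{4 + f}$)
$r = -151$ ($r = 1036 - 1187 = -151$)
$r B{\left(V{\left(4 \right)},m{\left(-4 \right)} \right)} = - 151 \frac{2 \cdot 4 \left(4 + 2 \cdot 4 + \left(-4 - 4\right) \left(11 + 3 \cdot 2 \cdot 4\right)\right)}{4 + 2 \cdot 4} = - 151 \frac{8 \left(4 + 8 - 8 \left(11 + 3 \cdot 8\right)\right)}{4 + 8} = - 151 \frac{8 \left(4 + 8 - 8 \left(11 + 24\right)\right)}{12} = - 151 \cdot 8 \cdot \frac{1}{12} \left(4 + 8 - 280\right) = - 151 \cdot 8 \cdot \frac{1}{12} \left(-268\right) = \left(-151\right) \left(- \frac{536}{3}\right) = \frac{80936}{3}$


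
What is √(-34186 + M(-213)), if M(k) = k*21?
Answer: I*√38659 ≈ 196.62*I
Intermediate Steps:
M(k) = 21*k
√(-34186 + M(-213)) = √(-34186 + 21*(-213)) = √(-34186 - 4473) = √(-38659) = I*√38659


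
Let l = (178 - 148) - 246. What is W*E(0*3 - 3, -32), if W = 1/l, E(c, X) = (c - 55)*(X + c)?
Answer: -1015/108 ≈ -9.3981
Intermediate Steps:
l = -216 (l = 30 - 246 = -216)
E(c, X) = (-55 + c)*(X + c)
W = -1/216 (W = 1/(-216) = -1/216 ≈ -0.0046296)
W*E(0*3 - 3, -32) = -((0*3 - 3)² - 55*(-32) - 55*(0*3 - 3) - 32*(0*3 - 3))/216 = -((0 - 3)² + 1760 - 55*(0 - 3) - 32*(0 - 3))/216 = -((-3)² + 1760 - 55*(-3) - 32*(-3))/216 = -(9 + 1760 + 165 + 96)/216 = -1/216*2030 = -1015/108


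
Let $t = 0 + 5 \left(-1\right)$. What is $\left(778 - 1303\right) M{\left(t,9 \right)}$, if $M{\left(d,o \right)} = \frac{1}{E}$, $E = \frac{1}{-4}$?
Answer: $2100$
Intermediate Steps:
$t = -5$ ($t = 0 - 5 = -5$)
$E = - \frac{1}{4} \approx -0.25$
$M{\left(d,o \right)} = -4$ ($M{\left(d,o \right)} = \frac{1}{- \frac{1}{4}} = -4$)
$\left(778 - 1303\right) M{\left(t,9 \right)} = \left(778 - 1303\right) \left(-4\right) = \left(-525\right) \left(-4\right) = 2100$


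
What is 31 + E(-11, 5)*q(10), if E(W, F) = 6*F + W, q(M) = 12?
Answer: 259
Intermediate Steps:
E(W, F) = W + 6*F
31 + E(-11, 5)*q(10) = 31 + (-11 + 6*5)*12 = 31 + (-11 + 30)*12 = 31 + 19*12 = 31 + 228 = 259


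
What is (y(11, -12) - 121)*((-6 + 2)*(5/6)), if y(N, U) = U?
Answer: 1330/3 ≈ 443.33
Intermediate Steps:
(y(11, -12) - 121)*((-6 + 2)*(5/6)) = (-12 - 121)*((-6 + 2)*(5/6)) = -(-532)*5*(⅙) = -(-532)*5/6 = -133*(-10/3) = 1330/3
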